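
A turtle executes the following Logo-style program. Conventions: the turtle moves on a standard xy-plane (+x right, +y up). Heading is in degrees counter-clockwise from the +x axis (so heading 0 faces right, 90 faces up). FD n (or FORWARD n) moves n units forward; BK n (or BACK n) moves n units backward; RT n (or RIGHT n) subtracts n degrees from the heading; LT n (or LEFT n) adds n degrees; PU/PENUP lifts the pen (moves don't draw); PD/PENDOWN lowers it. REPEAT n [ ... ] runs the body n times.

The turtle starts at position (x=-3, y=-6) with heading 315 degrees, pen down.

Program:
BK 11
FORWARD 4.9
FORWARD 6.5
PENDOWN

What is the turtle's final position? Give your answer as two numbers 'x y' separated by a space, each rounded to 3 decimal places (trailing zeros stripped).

Answer: -2.717 -6.283

Derivation:
Executing turtle program step by step:
Start: pos=(-3,-6), heading=315, pen down
BK 11: (-3,-6) -> (-10.778,1.778) [heading=315, draw]
FD 4.9: (-10.778,1.778) -> (-7.313,-1.687) [heading=315, draw]
FD 6.5: (-7.313,-1.687) -> (-2.717,-6.283) [heading=315, draw]
PD: pen down
Final: pos=(-2.717,-6.283), heading=315, 3 segment(s) drawn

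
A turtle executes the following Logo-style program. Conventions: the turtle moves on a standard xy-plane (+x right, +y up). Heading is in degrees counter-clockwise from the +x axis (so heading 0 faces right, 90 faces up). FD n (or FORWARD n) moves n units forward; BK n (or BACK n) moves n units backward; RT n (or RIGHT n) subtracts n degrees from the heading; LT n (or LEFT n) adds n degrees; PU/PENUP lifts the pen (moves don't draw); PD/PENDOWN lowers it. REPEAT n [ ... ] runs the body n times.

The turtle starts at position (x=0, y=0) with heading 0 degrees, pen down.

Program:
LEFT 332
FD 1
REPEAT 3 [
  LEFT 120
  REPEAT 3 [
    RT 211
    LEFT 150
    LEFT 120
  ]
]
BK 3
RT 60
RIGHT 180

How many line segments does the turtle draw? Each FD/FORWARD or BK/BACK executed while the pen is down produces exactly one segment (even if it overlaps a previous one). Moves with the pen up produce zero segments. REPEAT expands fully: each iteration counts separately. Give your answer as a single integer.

Executing turtle program step by step:
Start: pos=(0,0), heading=0, pen down
LT 332: heading 0 -> 332
FD 1: (0,0) -> (0.883,-0.469) [heading=332, draw]
REPEAT 3 [
  -- iteration 1/3 --
  LT 120: heading 332 -> 92
  REPEAT 3 [
    -- iteration 1/3 --
    RT 211: heading 92 -> 241
    LT 150: heading 241 -> 31
    LT 120: heading 31 -> 151
    -- iteration 2/3 --
    RT 211: heading 151 -> 300
    LT 150: heading 300 -> 90
    LT 120: heading 90 -> 210
    -- iteration 3/3 --
    RT 211: heading 210 -> 359
    LT 150: heading 359 -> 149
    LT 120: heading 149 -> 269
  ]
  -- iteration 2/3 --
  LT 120: heading 269 -> 29
  REPEAT 3 [
    -- iteration 1/3 --
    RT 211: heading 29 -> 178
    LT 150: heading 178 -> 328
    LT 120: heading 328 -> 88
    -- iteration 2/3 --
    RT 211: heading 88 -> 237
    LT 150: heading 237 -> 27
    LT 120: heading 27 -> 147
    -- iteration 3/3 --
    RT 211: heading 147 -> 296
    LT 150: heading 296 -> 86
    LT 120: heading 86 -> 206
  ]
  -- iteration 3/3 --
  LT 120: heading 206 -> 326
  REPEAT 3 [
    -- iteration 1/3 --
    RT 211: heading 326 -> 115
    LT 150: heading 115 -> 265
    LT 120: heading 265 -> 25
    -- iteration 2/3 --
    RT 211: heading 25 -> 174
    LT 150: heading 174 -> 324
    LT 120: heading 324 -> 84
    -- iteration 3/3 --
    RT 211: heading 84 -> 233
    LT 150: heading 233 -> 23
    LT 120: heading 23 -> 143
  ]
]
BK 3: (0.883,-0.469) -> (3.279,-2.275) [heading=143, draw]
RT 60: heading 143 -> 83
RT 180: heading 83 -> 263
Final: pos=(3.279,-2.275), heading=263, 2 segment(s) drawn
Segments drawn: 2

Answer: 2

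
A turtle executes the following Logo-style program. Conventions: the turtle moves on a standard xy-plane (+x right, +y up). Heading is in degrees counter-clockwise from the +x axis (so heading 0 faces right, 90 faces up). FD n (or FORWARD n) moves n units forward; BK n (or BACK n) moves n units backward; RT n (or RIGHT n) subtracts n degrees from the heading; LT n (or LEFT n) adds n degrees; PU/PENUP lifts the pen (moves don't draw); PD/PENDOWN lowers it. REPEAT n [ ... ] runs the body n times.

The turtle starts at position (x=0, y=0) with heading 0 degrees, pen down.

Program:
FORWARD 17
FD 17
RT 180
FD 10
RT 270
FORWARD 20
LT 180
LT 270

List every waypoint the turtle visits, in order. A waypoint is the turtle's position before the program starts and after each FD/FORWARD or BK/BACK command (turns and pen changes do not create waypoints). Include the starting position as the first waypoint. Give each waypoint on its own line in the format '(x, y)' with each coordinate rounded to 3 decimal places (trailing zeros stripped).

Executing turtle program step by step:
Start: pos=(0,0), heading=0, pen down
FD 17: (0,0) -> (17,0) [heading=0, draw]
FD 17: (17,0) -> (34,0) [heading=0, draw]
RT 180: heading 0 -> 180
FD 10: (34,0) -> (24,0) [heading=180, draw]
RT 270: heading 180 -> 270
FD 20: (24,0) -> (24,-20) [heading=270, draw]
LT 180: heading 270 -> 90
LT 270: heading 90 -> 0
Final: pos=(24,-20), heading=0, 4 segment(s) drawn
Waypoints (5 total):
(0, 0)
(17, 0)
(34, 0)
(24, 0)
(24, -20)

Answer: (0, 0)
(17, 0)
(34, 0)
(24, 0)
(24, -20)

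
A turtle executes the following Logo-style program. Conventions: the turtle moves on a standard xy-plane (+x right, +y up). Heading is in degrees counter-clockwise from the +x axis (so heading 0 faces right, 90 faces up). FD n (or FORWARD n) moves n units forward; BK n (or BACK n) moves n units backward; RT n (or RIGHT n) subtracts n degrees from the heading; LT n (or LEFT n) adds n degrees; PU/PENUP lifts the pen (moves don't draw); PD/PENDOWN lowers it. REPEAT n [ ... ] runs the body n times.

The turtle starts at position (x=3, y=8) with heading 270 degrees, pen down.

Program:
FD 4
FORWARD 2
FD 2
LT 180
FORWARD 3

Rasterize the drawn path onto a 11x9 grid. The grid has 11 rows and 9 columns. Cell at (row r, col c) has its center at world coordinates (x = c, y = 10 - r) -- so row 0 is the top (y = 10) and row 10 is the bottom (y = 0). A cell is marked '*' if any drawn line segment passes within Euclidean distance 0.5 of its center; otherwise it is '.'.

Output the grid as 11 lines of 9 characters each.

Answer: .........
.........
...*.....
...*.....
...*.....
...*.....
...*.....
...*.....
...*.....
...*.....
...*.....

Derivation:
Segment 0: (3,8) -> (3,4)
Segment 1: (3,4) -> (3,2)
Segment 2: (3,2) -> (3,0)
Segment 3: (3,0) -> (3,3)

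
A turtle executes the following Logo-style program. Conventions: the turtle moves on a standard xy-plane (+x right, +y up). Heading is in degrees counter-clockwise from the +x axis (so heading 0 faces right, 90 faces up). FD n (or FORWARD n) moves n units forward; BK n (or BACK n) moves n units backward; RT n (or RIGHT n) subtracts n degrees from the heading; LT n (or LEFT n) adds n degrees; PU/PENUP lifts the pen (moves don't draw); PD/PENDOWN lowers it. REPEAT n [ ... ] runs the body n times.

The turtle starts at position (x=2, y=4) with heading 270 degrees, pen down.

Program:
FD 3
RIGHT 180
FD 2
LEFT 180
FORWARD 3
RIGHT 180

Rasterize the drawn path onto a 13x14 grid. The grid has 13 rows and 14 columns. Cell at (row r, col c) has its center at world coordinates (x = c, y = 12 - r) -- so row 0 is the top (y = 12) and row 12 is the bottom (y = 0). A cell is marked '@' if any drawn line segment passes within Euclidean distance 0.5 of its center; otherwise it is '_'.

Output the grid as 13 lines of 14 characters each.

Answer: ______________
______________
______________
______________
______________
______________
______________
______________
__@___________
__@___________
__@___________
__@___________
__@___________

Derivation:
Segment 0: (2,4) -> (2,1)
Segment 1: (2,1) -> (2,3)
Segment 2: (2,3) -> (2,0)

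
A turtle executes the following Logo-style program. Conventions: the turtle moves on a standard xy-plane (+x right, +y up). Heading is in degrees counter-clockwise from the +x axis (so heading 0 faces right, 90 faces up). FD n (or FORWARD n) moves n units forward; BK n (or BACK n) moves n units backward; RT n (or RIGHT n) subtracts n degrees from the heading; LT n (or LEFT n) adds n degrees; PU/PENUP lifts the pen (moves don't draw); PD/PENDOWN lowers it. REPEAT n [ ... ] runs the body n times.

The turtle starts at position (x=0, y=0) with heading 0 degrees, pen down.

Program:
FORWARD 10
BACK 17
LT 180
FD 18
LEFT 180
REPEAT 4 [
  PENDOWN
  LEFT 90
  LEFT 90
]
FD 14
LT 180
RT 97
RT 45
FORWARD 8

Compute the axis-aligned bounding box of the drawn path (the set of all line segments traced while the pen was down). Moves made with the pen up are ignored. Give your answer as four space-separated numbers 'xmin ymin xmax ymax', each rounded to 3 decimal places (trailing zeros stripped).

Answer: -25 0 10 4.925

Derivation:
Executing turtle program step by step:
Start: pos=(0,0), heading=0, pen down
FD 10: (0,0) -> (10,0) [heading=0, draw]
BK 17: (10,0) -> (-7,0) [heading=0, draw]
LT 180: heading 0 -> 180
FD 18: (-7,0) -> (-25,0) [heading=180, draw]
LT 180: heading 180 -> 0
REPEAT 4 [
  -- iteration 1/4 --
  PD: pen down
  LT 90: heading 0 -> 90
  LT 90: heading 90 -> 180
  -- iteration 2/4 --
  PD: pen down
  LT 90: heading 180 -> 270
  LT 90: heading 270 -> 0
  -- iteration 3/4 --
  PD: pen down
  LT 90: heading 0 -> 90
  LT 90: heading 90 -> 180
  -- iteration 4/4 --
  PD: pen down
  LT 90: heading 180 -> 270
  LT 90: heading 270 -> 0
]
FD 14: (-25,0) -> (-11,0) [heading=0, draw]
LT 180: heading 0 -> 180
RT 97: heading 180 -> 83
RT 45: heading 83 -> 38
FD 8: (-11,0) -> (-4.696,4.925) [heading=38, draw]
Final: pos=(-4.696,4.925), heading=38, 5 segment(s) drawn

Segment endpoints: x in {-25, -11, -7, -4.696, 0, 10}, y in {0, 0, 0, 4.925}
xmin=-25, ymin=0, xmax=10, ymax=4.925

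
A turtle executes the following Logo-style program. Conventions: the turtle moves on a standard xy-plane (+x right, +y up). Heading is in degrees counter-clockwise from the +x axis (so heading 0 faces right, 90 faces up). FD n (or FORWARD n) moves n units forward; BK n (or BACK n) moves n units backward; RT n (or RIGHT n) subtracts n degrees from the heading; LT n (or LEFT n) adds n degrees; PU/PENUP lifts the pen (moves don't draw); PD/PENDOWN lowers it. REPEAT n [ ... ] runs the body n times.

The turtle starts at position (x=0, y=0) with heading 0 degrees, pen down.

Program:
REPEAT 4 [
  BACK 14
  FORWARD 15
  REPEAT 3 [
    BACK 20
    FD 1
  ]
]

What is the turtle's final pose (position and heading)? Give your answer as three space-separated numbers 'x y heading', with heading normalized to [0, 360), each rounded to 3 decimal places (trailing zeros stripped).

Executing turtle program step by step:
Start: pos=(0,0), heading=0, pen down
REPEAT 4 [
  -- iteration 1/4 --
  BK 14: (0,0) -> (-14,0) [heading=0, draw]
  FD 15: (-14,0) -> (1,0) [heading=0, draw]
  REPEAT 3 [
    -- iteration 1/3 --
    BK 20: (1,0) -> (-19,0) [heading=0, draw]
    FD 1: (-19,0) -> (-18,0) [heading=0, draw]
    -- iteration 2/3 --
    BK 20: (-18,0) -> (-38,0) [heading=0, draw]
    FD 1: (-38,0) -> (-37,0) [heading=0, draw]
    -- iteration 3/3 --
    BK 20: (-37,0) -> (-57,0) [heading=0, draw]
    FD 1: (-57,0) -> (-56,0) [heading=0, draw]
  ]
  -- iteration 2/4 --
  BK 14: (-56,0) -> (-70,0) [heading=0, draw]
  FD 15: (-70,0) -> (-55,0) [heading=0, draw]
  REPEAT 3 [
    -- iteration 1/3 --
    BK 20: (-55,0) -> (-75,0) [heading=0, draw]
    FD 1: (-75,0) -> (-74,0) [heading=0, draw]
    -- iteration 2/3 --
    BK 20: (-74,0) -> (-94,0) [heading=0, draw]
    FD 1: (-94,0) -> (-93,0) [heading=0, draw]
    -- iteration 3/3 --
    BK 20: (-93,0) -> (-113,0) [heading=0, draw]
    FD 1: (-113,0) -> (-112,0) [heading=0, draw]
  ]
  -- iteration 3/4 --
  BK 14: (-112,0) -> (-126,0) [heading=0, draw]
  FD 15: (-126,0) -> (-111,0) [heading=0, draw]
  REPEAT 3 [
    -- iteration 1/3 --
    BK 20: (-111,0) -> (-131,0) [heading=0, draw]
    FD 1: (-131,0) -> (-130,0) [heading=0, draw]
    -- iteration 2/3 --
    BK 20: (-130,0) -> (-150,0) [heading=0, draw]
    FD 1: (-150,0) -> (-149,0) [heading=0, draw]
    -- iteration 3/3 --
    BK 20: (-149,0) -> (-169,0) [heading=0, draw]
    FD 1: (-169,0) -> (-168,0) [heading=0, draw]
  ]
  -- iteration 4/4 --
  BK 14: (-168,0) -> (-182,0) [heading=0, draw]
  FD 15: (-182,0) -> (-167,0) [heading=0, draw]
  REPEAT 3 [
    -- iteration 1/3 --
    BK 20: (-167,0) -> (-187,0) [heading=0, draw]
    FD 1: (-187,0) -> (-186,0) [heading=0, draw]
    -- iteration 2/3 --
    BK 20: (-186,0) -> (-206,0) [heading=0, draw]
    FD 1: (-206,0) -> (-205,0) [heading=0, draw]
    -- iteration 3/3 --
    BK 20: (-205,0) -> (-225,0) [heading=0, draw]
    FD 1: (-225,0) -> (-224,0) [heading=0, draw]
  ]
]
Final: pos=(-224,0), heading=0, 32 segment(s) drawn

Answer: -224 0 0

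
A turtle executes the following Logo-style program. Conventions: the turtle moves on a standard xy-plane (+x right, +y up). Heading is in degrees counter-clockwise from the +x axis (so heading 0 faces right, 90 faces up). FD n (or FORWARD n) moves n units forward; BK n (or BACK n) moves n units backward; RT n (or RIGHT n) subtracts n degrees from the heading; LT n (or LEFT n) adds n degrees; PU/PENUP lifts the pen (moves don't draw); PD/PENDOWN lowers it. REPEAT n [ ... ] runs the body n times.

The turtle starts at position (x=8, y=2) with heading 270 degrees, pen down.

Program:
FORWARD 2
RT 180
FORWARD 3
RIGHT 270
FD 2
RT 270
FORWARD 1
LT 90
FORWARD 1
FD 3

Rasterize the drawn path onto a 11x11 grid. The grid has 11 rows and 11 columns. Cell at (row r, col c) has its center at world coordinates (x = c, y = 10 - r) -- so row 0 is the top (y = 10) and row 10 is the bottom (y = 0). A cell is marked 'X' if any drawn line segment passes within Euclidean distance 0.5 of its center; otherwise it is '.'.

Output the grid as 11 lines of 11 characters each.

Answer: ...........
...........
...........
...........
...........
...........
...........
......XXX..
......XXXXX
........X..
........X..

Derivation:
Segment 0: (8,2) -> (8,0)
Segment 1: (8,0) -> (8,3)
Segment 2: (8,3) -> (6,3)
Segment 3: (6,3) -> (6,2)
Segment 4: (6,2) -> (7,2)
Segment 5: (7,2) -> (10,2)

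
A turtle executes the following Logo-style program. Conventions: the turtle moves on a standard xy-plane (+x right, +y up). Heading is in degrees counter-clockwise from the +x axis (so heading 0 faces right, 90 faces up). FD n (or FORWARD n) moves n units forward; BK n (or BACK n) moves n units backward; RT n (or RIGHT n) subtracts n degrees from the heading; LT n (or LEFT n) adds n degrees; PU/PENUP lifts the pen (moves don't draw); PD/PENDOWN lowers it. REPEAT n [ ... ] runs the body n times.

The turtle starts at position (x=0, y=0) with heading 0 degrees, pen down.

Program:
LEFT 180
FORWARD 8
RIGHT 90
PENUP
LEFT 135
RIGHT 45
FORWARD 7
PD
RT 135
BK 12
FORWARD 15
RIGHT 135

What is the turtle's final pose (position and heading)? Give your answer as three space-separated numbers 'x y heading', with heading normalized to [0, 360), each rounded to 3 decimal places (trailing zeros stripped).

Executing turtle program step by step:
Start: pos=(0,0), heading=0, pen down
LT 180: heading 0 -> 180
FD 8: (0,0) -> (-8,0) [heading=180, draw]
RT 90: heading 180 -> 90
PU: pen up
LT 135: heading 90 -> 225
RT 45: heading 225 -> 180
FD 7: (-8,0) -> (-15,0) [heading=180, move]
PD: pen down
RT 135: heading 180 -> 45
BK 12: (-15,0) -> (-23.485,-8.485) [heading=45, draw]
FD 15: (-23.485,-8.485) -> (-12.879,2.121) [heading=45, draw]
RT 135: heading 45 -> 270
Final: pos=(-12.879,2.121), heading=270, 3 segment(s) drawn

Answer: -12.879 2.121 270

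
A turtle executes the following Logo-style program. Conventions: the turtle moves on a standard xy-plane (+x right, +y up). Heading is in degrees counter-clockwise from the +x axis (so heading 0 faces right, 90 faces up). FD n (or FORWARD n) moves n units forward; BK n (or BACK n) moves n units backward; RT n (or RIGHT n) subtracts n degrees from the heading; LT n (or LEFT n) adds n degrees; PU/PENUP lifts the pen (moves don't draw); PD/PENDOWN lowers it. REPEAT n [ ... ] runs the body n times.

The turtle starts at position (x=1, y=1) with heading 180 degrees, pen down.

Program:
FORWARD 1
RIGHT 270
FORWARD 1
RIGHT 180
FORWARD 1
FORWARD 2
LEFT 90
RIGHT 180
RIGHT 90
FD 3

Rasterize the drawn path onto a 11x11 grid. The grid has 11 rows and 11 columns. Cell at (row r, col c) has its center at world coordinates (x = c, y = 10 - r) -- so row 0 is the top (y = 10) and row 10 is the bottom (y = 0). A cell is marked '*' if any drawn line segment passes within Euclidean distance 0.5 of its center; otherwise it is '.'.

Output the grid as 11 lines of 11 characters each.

Answer: ...........
...........
...........
...........
...........
...........
...........
*..........
*..........
**.........
*..........

Derivation:
Segment 0: (1,1) -> (0,1)
Segment 1: (0,1) -> (0,0)
Segment 2: (0,0) -> (-0,1)
Segment 3: (-0,1) -> (-0,3)
Segment 4: (-0,3) -> (0,0)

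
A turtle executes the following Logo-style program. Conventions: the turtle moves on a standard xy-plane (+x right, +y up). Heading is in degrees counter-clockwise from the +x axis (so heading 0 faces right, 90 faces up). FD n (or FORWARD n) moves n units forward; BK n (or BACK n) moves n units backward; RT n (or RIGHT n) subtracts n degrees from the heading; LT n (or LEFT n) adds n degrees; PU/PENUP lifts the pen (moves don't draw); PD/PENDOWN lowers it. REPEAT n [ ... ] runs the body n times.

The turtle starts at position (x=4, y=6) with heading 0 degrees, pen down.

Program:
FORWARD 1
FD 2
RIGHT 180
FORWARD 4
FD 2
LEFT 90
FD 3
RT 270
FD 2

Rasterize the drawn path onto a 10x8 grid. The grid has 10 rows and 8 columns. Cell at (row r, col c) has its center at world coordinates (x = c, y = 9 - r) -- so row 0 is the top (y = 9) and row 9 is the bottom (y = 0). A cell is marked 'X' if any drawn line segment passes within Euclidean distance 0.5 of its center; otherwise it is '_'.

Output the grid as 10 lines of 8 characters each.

Answer: ________
________
________
_XXXXXXX
_X______
_X______
_XXX____
________
________
________

Derivation:
Segment 0: (4,6) -> (5,6)
Segment 1: (5,6) -> (7,6)
Segment 2: (7,6) -> (3,6)
Segment 3: (3,6) -> (1,6)
Segment 4: (1,6) -> (1,3)
Segment 5: (1,3) -> (3,3)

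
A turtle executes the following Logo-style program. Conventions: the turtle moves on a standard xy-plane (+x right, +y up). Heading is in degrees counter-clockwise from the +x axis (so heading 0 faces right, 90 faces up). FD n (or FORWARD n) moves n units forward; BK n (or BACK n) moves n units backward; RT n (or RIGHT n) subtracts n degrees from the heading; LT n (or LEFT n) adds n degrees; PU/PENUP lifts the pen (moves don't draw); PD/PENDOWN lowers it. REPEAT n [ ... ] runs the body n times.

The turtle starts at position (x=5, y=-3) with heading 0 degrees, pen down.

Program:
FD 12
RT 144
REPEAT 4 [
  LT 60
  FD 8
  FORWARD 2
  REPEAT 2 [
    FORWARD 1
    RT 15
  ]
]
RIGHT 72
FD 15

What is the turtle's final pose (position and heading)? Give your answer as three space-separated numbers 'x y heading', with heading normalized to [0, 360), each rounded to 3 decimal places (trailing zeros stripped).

Executing turtle program step by step:
Start: pos=(5,-3), heading=0, pen down
FD 12: (5,-3) -> (17,-3) [heading=0, draw]
RT 144: heading 0 -> 216
REPEAT 4 [
  -- iteration 1/4 --
  LT 60: heading 216 -> 276
  FD 8: (17,-3) -> (17.836,-10.956) [heading=276, draw]
  FD 2: (17.836,-10.956) -> (18.045,-12.945) [heading=276, draw]
  REPEAT 2 [
    -- iteration 1/2 --
    FD 1: (18.045,-12.945) -> (18.15,-13.94) [heading=276, draw]
    RT 15: heading 276 -> 261
    -- iteration 2/2 --
    FD 1: (18.15,-13.94) -> (17.993,-14.927) [heading=261, draw]
    RT 15: heading 261 -> 246
  ]
  -- iteration 2/4 --
  LT 60: heading 246 -> 306
  FD 8: (17.993,-14.927) -> (22.696,-21.4) [heading=306, draw]
  FD 2: (22.696,-21.4) -> (23.871,-23.018) [heading=306, draw]
  REPEAT 2 [
    -- iteration 1/2 --
    FD 1: (23.871,-23.018) -> (24.459,-23.827) [heading=306, draw]
    RT 15: heading 306 -> 291
    -- iteration 2/2 --
    FD 1: (24.459,-23.827) -> (24.817,-24.76) [heading=291, draw]
    RT 15: heading 291 -> 276
  ]
  -- iteration 3/4 --
  LT 60: heading 276 -> 336
  FD 8: (24.817,-24.76) -> (32.126,-28.014) [heading=336, draw]
  FD 2: (32.126,-28.014) -> (33.953,-28.828) [heading=336, draw]
  REPEAT 2 [
    -- iteration 1/2 --
    FD 1: (33.953,-28.828) -> (34.866,-29.234) [heading=336, draw]
    RT 15: heading 336 -> 321
    -- iteration 2/2 --
    FD 1: (34.866,-29.234) -> (35.644,-29.864) [heading=321, draw]
    RT 15: heading 321 -> 306
  ]
  -- iteration 4/4 --
  LT 60: heading 306 -> 6
  FD 8: (35.644,-29.864) -> (43.6,-29.027) [heading=6, draw]
  FD 2: (43.6,-29.027) -> (45.589,-28.818) [heading=6, draw]
  REPEAT 2 [
    -- iteration 1/2 --
    FD 1: (45.589,-28.818) -> (46.583,-28.714) [heading=6, draw]
    RT 15: heading 6 -> 351
    -- iteration 2/2 --
    FD 1: (46.583,-28.714) -> (47.571,-28.87) [heading=351, draw]
    RT 15: heading 351 -> 336
  ]
]
RT 72: heading 336 -> 264
FD 15: (47.571,-28.87) -> (46.003,-43.788) [heading=264, draw]
Final: pos=(46.003,-43.788), heading=264, 18 segment(s) drawn

Answer: 46.003 -43.788 264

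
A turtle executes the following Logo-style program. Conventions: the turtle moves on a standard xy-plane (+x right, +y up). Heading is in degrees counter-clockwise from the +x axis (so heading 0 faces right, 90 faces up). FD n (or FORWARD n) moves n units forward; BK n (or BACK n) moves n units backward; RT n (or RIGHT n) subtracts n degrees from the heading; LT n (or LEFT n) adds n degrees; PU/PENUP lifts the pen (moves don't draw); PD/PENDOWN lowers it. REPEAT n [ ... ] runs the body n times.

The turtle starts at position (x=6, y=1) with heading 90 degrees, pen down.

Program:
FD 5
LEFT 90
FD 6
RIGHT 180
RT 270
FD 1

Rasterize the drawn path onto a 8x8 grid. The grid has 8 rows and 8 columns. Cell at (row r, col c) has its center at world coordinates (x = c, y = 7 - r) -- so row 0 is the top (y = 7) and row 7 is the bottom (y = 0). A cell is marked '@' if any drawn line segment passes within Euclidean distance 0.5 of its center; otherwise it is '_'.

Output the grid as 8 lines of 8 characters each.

Answer: @_______
@@@@@@@_
______@_
______@_
______@_
______@_
______@_
________

Derivation:
Segment 0: (6,1) -> (6,6)
Segment 1: (6,6) -> (0,6)
Segment 2: (0,6) -> (-0,7)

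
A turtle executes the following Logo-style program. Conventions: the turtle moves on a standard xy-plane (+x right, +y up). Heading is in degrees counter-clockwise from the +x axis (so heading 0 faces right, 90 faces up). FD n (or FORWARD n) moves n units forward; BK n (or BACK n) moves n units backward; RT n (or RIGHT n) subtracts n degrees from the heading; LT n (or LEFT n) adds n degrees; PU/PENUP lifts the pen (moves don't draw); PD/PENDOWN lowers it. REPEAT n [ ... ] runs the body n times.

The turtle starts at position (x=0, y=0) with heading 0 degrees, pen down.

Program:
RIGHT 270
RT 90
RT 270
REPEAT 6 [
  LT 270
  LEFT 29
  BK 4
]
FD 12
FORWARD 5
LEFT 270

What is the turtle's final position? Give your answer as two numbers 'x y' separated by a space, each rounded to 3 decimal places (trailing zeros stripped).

Answer: 1.549 16.563

Derivation:
Executing turtle program step by step:
Start: pos=(0,0), heading=0, pen down
RT 270: heading 0 -> 90
RT 90: heading 90 -> 0
RT 270: heading 0 -> 90
REPEAT 6 [
  -- iteration 1/6 --
  LT 270: heading 90 -> 0
  LT 29: heading 0 -> 29
  BK 4: (0,0) -> (-3.498,-1.939) [heading=29, draw]
  -- iteration 2/6 --
  LT 270: heading 29 -> 299
  LT 29: heading 299 -> 328
  BK 4: (-3.498,-1.939) -> (-6.891,0.18) [heading=328, draw]
  -- iteration 3/6 --
  LT 270: heading 328 -> 238
  LT 29: heading 238 -> 267
  BK 4: (-6.891,0.18) -> (-6.681,4.175) [heading=267, draw]
  -- iteration 4/6 --
  LT 270: heading 267 -> 177
  LT 29: heading 177 -> 206
  BK 4: (-6.681,4.175) -> (-3.086,5.928) [heading=206, draw]
  -- iteration 5/6 --
  LT 270: heading 206 -> 116
  LT 29: heading 116 -> 145
  BK 4: (-3.086,5.928) -> (0.19,3.634) [heading=145, draw]
  -- iteration 6/6 --
  LT 270: heading 145 -> 55
  LT 29: heading 55 -> 84
  BK 4: (0.19,3.634) -> (-0.228,-0.344) [heading=84, draw]
]
FD 12: (-0.228,-0.344) -> (1.027,11.59) [heading=84, draw]
FD 5: (1.027,11.59) -> (1.549,16.563) [heading=84, draw]
LT 270: heading 84 -> 354
Final: pos=(1.549,16.563), heading=354, 8 segment(s) drawn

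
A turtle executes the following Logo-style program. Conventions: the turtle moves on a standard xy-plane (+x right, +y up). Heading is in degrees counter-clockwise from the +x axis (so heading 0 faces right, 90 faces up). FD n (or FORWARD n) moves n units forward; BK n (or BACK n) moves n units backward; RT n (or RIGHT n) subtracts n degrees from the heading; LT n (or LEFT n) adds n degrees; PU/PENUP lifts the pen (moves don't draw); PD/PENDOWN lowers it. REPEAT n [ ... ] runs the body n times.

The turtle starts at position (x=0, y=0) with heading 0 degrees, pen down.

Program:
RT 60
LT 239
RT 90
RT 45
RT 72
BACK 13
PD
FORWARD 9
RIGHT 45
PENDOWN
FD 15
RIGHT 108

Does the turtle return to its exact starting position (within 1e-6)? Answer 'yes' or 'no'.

Answer: no

Derivation:
Executing turtle program step by step:
Start: pos=(0,0), heading=0, pen down
RT 60: heading 0 -> 300
LT 239: heading 300 -> 179
RT 90: heading 179 -> 89
RT 45: heading 89 -> 44
RT 72: heading 44 -> 332
BK 13: (0,0) -> (-11.478,6.103) [heading=332, draw]
PD: pen down
FD 9: (-11.478,6.103) -> (-3.532,1.878) [heading=332, draw]
RT 45: heading 332 -> 287
PD: pen down
FD 15: (-3.532,1.878) -> (0.854,-12.467) [heading=287, draw]
RT 108: heading 287 -> 179
Final: pos=(0.854,-12.467), heading=179, 3 segment(s) drawn

Start position: (0, 0)
Final position: (0.854, -12.467)
Distance = 12.496; >= 1e-6 -> NOT closed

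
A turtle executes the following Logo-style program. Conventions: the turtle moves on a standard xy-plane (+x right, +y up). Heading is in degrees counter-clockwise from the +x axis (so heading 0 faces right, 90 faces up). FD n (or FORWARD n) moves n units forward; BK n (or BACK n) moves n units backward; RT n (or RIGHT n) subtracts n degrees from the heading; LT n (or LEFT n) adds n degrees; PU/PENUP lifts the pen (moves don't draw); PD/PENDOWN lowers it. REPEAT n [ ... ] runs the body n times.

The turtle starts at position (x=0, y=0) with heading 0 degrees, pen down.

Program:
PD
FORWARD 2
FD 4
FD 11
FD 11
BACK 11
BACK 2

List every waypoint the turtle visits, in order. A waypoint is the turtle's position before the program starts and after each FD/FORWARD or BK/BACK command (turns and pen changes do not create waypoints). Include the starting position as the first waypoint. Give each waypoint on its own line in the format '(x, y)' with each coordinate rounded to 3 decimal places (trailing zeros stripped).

Executing turtle program step by step:
Start: pos=(0,0), heading=0, pen down
PD: pen down
FD 2: (0,0) -> (2,0) [heading=0, draw]
FD 4: (2,0) -> (6,0) [heading=0, draw]
FD 11: (6,0) -> (17,0) [heading=0, draw]
FD 11: (17,0) -> (28,0) [heading=0, draw]
BK 11: (28,0) -> (17,0) [heading=0, draw]
BK 2: (17,0) -> (15,0) [heading=0, draw]
Final: pos=(15,0), heading=0, 6 segment(s) drawn
Waypoints (7 total):
(0, 0)
(2, 0)
(6, 0)
(17, 0)
(28, 0)
(17, 0)
(15, 0)

Answer: (0, 0)
(2, 0)
(6, 0)
(17, 0)
(28, 0)
(17, 0)
(15, 0)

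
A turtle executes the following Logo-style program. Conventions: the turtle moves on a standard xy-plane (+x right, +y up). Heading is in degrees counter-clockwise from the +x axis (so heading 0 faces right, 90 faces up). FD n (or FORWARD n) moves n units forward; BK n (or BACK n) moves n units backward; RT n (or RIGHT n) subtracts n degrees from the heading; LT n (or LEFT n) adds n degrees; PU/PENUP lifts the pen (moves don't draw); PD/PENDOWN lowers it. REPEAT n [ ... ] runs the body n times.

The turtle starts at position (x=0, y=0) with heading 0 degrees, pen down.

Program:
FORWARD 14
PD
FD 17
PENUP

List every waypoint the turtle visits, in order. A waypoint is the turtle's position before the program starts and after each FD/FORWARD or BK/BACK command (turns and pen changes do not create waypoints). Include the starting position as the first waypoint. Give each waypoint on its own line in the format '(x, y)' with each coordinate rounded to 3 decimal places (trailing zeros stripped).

Executing turtle program step by step:
Start: pos=(0,0), heading=0, pen down
FD 14: (0,0) -> (14,0) [heading=0, draw]
PD: pen down
FD 17: (14,0) -> (31,0) [heading=0, draw]
PU: pen up
Final: pos=(31,0), heading=0, 2 segment(s) drawn
Waypoints (3 total):
(0, 0)
(14, 0)
(31, 0)

Answer: (0, 0)
(14, 0)
(31, 0)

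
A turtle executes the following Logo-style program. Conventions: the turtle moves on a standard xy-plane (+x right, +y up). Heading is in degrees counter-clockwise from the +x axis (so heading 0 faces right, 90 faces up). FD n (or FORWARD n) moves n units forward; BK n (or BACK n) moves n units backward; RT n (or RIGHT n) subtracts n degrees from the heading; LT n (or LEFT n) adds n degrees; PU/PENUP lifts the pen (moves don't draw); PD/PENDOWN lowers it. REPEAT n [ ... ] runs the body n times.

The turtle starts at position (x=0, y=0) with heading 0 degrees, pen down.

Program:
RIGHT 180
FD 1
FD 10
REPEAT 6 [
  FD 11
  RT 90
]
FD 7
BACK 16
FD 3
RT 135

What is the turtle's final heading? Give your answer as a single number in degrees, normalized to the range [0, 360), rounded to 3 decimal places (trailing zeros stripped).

Answer: 225

Derivation:
Executing turtle program step by step:
Start: pos=(0,0), heading=0, pen down
RT 180: heading 0 -> 180
FD 1: (0,0) -> (-1,0) [heading=180, draw]
FD 10: (-1,0) -> (-11,0) [heading=180, draw]
REPEAT 6 [
  -- iteration 1/6 --
  FD 11: (-11,0) -> (-22,0) [heading=180, draw]
  RT 90: heading 180 -> 90
  -- iteration 2/6 --
  FD 11: (-22,0) -> (-22,11) [heading=90, draw]
  RT 90: heading 90 -> 0
  -- iteration 3/6 --
  FD 11: (-22,11) -> (-11,11) [heading=0, draw]
  RT 90: heading 0 -> 270
  -- iteration 4/6 --
  FD 11: (-11,11) -> (-11,0) [heading=270, draw]
  RT 90: heading 270 -> 180
  -- iteration 5/6 --
  FD 11: (-11,0) -> (-22,0) [heading=180, draw]
  RT 90: heading 180 -> 90
  -- iteration 6/6 --
  FD 11: (-22,0) -> (-22,11) [heading=90, draw]
  RT 90: heading 90 -> 0
]
FD 7: (-22,11) -> (-15,11) [heading=0, draw]
BK 16: (-15,11) -> (-31,11) [heading=0, draw]
FD 3: (-31,11) -> (-28,11) [heading=0, draw]
RT 135: heading 0 -> 225
Final: pos=(-28,11), heading=225, 11 segment(s) drawn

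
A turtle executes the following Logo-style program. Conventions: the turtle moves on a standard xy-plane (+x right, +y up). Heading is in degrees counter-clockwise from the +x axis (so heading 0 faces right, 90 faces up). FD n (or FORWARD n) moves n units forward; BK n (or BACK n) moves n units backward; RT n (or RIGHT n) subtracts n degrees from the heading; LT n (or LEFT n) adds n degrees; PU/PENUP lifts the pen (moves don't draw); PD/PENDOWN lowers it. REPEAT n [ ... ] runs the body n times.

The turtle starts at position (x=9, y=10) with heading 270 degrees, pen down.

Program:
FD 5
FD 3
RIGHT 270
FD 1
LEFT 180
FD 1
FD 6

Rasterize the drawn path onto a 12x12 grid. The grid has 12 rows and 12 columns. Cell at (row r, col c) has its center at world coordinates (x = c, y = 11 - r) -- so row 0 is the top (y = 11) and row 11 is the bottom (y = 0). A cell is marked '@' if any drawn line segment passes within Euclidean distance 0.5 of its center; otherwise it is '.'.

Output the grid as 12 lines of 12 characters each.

Segment 0: (9,10) -> (9,5)
Segment 1: (9,5) -> (9,2)
Segment 2: (9,2) -> (10,2)
Segment 3: (10,2) -> (9,2)
Segment 4: (9,2) -> (3,2)

Answer: ............
.........@..
.........@..
.........@..
.........@..
.........@..
.........@..
.........@..
.........@..
...@@@@@@@@.
............
............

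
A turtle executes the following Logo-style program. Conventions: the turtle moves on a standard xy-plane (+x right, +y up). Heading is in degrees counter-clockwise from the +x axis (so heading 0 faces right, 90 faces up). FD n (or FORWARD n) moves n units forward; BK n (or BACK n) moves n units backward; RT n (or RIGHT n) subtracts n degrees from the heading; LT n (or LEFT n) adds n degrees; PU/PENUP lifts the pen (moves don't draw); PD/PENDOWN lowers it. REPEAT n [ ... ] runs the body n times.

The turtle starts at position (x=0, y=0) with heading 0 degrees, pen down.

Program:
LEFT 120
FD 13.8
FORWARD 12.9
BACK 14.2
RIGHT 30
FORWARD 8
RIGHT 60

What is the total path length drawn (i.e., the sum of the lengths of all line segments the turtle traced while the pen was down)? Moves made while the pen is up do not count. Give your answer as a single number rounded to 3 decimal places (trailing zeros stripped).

Answer: 48.9

Derivation:
Executing turtle program step by step:
Start: pos=(0,0), heading=0, pen down
LT 120: heading 0 -> 120
FD 13.8: (0,0) -> (-6.9,11.951) [heading=120, draw]
FD 12.9: (-6.9,11.951) -> (-13.35,23.123) [heading=120, draw]
BK 14.2: (-13.35,23.123) -> (-6.25,10.825) [heading=120, draw]
RT 30: heading 120 -> 90
FD 8: (-6.25,10.825) -> (-6.25,18.825) [heading=90, draw]
RT 60: heading 90 -> 30
Final: pos=(-6.25,18.825), heading=30, 4 segment(s) drawn

Segment lengths:
  seg 1: (0,0) -> (-6.9,11.951), length = 13.8
  seg 2: (-6.9,11.951) -> (-13.35,23.123), length = 12.9
  seg 3: (-13.35,23.123) -> (-6.25,10.825), length = 14.2
  seg 4: (-6.25,10.825) -> (-6.25,18.825), length = 8
Total = 48.9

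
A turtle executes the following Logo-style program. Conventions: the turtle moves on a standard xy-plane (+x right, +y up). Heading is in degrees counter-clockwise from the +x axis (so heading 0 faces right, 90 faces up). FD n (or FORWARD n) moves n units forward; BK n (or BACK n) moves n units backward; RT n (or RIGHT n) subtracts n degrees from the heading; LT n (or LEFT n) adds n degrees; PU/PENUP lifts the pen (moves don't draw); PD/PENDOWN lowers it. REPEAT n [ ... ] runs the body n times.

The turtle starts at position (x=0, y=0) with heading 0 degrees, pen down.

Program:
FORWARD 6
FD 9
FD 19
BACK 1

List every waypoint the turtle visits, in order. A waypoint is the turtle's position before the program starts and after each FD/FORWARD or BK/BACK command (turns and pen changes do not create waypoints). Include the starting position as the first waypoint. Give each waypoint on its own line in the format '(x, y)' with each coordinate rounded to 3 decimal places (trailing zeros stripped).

Answer: (0, 0)
(6, 0)
(15, 0)
(34, 0)
(33, 0)

Derivation:
Executing turtle program step by step:
Start: pos=(0,0), heading=0, pen down
FD 6: (0,0) -> (6,0) [heading=0, draw]
FD 9: (6,0) -> (15,0) [heading=0, draw]
FD 19: (15,0) -> (34,0) [heading=0, draw]
BK 1: (34,0) -> (33,0) [heading=0, draw]
Final: pos=(33,0), heading=0, 4 segment(s) drawn
Waypoints (5 total):
(0, 0)
(6, 0)
(15, 0)
(34, 0)
(33, 0)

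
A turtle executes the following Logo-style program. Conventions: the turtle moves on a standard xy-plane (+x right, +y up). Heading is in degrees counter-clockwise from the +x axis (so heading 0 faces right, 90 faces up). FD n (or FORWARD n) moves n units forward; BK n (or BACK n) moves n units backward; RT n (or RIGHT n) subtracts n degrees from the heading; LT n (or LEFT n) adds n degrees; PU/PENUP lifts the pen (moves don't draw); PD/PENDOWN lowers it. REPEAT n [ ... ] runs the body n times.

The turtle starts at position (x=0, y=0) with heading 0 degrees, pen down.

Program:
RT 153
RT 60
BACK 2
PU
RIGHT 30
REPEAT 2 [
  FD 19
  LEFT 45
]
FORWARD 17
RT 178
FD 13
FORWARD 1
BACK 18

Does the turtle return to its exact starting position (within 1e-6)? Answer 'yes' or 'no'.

Executing turtle program step by step:
Start: pos=(0,0), heading=0, pen down
RT 153: heading 0 -> 207
RT 60: heading 207 -> 147
BK 2: (0,0) -> (1.677,-1.089) [heading=147, draw]
PU: pen up
RT 30: heading 147 -> 117
REPEAT 2 [
  -- iteration 1/2 --
  FD 19: (1.677,-1.089) -> (-6.948,15.84) [heading=117, move]
  LT 45: heading 117 -> 162
  -- iteration 2/2 --
  FD 19: (-6.948,15.84) -> (-25.019,21.711) [heading=162, move]
  LT 45: heading 162 -> 207
]
FD 17: (-25.019,21.711) -> (-40.166,13.993) [heading=207, move]
RT 178: heading 207 -> 29
FD 13: (-40.166,13.993) -> (-28.796,20.296) [heading=29, move]
FD 1: (-28.796,20.296) -> (-27.921,20.781) [heading=29, move]
BK 18: (-27.921,20.781) -> (-43.664,12.054) [heading=29, move]
Final: pos=(-43.664,12.054), heading=29, 1 segment(s) drawn

Start position: (0, 0)
Final position: (-43.664, 12.054)
Distance = 45.297; >= 1e-6 -> NOT closed

Answer: no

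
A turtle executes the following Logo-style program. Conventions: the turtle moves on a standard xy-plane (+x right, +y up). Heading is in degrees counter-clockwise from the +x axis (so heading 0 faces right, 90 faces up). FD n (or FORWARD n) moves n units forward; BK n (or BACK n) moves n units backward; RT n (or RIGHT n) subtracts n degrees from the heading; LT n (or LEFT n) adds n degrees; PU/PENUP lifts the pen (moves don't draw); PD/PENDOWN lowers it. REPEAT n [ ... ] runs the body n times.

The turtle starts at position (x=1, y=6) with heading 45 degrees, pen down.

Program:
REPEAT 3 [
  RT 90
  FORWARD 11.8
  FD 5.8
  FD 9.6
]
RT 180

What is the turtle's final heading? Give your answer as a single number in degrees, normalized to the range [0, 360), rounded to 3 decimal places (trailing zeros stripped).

Answer: 315

Derivation:
Executing turtle program step by step:
Start: pos=(1,6), heading=45, pen down
REPEAT 3 [
  -- iteration 1/3 --
  RT 90: heading 45 -> 315
  FD 11.8: (1,6) -> (9.344,-2.344) [heading=315, draw]
  FD 5.8: (9.344,-2.344) -> (13.445,-6.445) [heading=315, draw]
  FD 9.6: (13.445,-6.445) -> (20.233,-13.233) [heading=315, draw]
  -- iteration 2/3 --
  RT 90: heading 315 -> 225
  FD 11.8: (20.233,-13.233) -> (11.889,-21.577) [heading=225, draw]
  FD 5.8: (11.889,-21.577) -> (7.788,-25.678) [heading=225, draw]
  FD 9.6: (7.788,-25.678) -> (1,-32.467) [heading=225, draw]
  -- iteration 3/3 --
  RT 90: heading 225 -> 135
  FD 11.8: (1,-32.467) -> (-7.344,-24.123) [heading=135, draw]
  FD 5.8: (-7.344,-24.123) -> (-11.445,-20.022) [heading=135, draw]
  FD 9.6: (-11.445,-20.022) -> (-18.233,-13.233) [heading=135, draw]
]
RT 180: heading 135 -> 315
Final: pos=(-18.233,-13.233), heading=315, 9 segment(s) drawn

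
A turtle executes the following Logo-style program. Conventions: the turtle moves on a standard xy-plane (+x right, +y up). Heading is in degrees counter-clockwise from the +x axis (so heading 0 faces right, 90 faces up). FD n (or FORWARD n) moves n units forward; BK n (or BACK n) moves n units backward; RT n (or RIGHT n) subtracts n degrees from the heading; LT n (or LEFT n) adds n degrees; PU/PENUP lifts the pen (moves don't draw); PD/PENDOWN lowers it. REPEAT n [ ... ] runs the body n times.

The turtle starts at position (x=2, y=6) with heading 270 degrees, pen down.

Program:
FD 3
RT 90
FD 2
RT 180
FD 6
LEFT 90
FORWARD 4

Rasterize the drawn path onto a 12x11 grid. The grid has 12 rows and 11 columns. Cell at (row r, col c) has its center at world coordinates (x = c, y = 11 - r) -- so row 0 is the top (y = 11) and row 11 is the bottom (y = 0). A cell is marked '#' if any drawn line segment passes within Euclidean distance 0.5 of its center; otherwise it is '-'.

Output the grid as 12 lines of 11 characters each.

Segment 0: (2,6) -> (2,3)
Segment 1: (2,3) -> (-0,3)
Segment 2: (-0,3) -> (6,3)
Segment 3: (6,3) -> (6,7)

Answer: -----------
-----------
-----------
-----------
------#----
--#---#----
--#---#----
--#---#----
#######----
-----------
-----------
-----------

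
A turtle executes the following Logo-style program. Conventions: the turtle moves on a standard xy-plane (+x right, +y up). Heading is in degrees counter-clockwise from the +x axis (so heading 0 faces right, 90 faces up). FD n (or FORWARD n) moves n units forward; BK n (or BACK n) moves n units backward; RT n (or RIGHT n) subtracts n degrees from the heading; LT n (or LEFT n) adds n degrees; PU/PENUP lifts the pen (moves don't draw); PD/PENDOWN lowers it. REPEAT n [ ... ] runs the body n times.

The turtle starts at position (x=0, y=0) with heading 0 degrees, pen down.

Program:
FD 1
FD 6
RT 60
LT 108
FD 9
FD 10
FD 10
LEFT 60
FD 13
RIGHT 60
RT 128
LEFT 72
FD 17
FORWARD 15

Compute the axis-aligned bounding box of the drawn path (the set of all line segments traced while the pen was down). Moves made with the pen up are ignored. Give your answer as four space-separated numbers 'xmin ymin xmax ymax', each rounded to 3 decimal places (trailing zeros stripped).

Executing turtle program step by step:
Start: pos=(0,0), heading=0, pen down
FD 1: (0,0) -> (1,0) [heading=0, draw]
FD 6: (1,0) -> (7,0) [heading=0, draw]
RT 60: heading 0 -> 300
LT 108: heading 300 -> 48
FD 9: (7,0) -> (13.022,6.688) [heading=48, draw]
FD 10: (13.022,6.688) -> (19.713,14.12) [heading=48, draw]
FD 10: (19.713,14.12) -> (26.405,21.551) [heading=48, draw]
LT 60: heading 48 -> 108
FD 13: (26.405,21.551) -> (22.388,33.915) [heading=108, draw]
RT 60: heading 108 -> 48
RT 128: heading 48 -> 280
LT 72: heading 280 -> 352
FD 17: (22.388,33.915) -> (39.222,31.549) [heading=352, draw]
FD 15: (39.222,31.549) -> (54.076,29.461) [heading=352, draw]
Final: pos=(54.076,29.461), heading=352, 8 segment(s) drawn

Segment endpoints: x in {0, 1, 7, 13.022, 19.713, 22.388, 26.405, 39.222, 54.076}, y in {0, 6.688, 14.12, 21.551, 29.461, 31.549, 33.915}
xmin=0, ymin=0, xmax=54.076, ymax=33.915

Answer: 0 0 54.076 33.915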